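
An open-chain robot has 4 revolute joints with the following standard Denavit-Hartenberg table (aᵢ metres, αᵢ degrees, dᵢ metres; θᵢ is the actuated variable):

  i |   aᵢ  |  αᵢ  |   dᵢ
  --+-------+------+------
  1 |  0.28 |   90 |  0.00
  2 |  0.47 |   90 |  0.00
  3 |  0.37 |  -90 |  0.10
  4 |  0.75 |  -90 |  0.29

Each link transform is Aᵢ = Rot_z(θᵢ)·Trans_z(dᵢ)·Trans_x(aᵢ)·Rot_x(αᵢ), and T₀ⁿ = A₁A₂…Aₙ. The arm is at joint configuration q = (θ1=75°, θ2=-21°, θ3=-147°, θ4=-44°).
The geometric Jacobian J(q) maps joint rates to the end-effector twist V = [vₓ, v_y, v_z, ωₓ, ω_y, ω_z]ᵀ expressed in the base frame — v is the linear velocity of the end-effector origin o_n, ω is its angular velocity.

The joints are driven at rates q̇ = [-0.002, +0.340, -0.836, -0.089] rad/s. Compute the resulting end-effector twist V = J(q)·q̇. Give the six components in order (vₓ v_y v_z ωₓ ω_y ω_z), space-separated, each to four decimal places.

0.4156 -0.4998 0.0440 0.4663 0.1384 0.7958

o_n = [-0.7311, 0.1251, -0.5314]
J₁: ẑ×o_n = [-0.1251, -0.7311, 0.0000], ω = ẑ
J2: z=[0.9659, -0.2588, 0.0000] o=[0.0725, 0.2705, 0.0000] → [0.1375, 0.5133, -0.3484, 0.9659, -0.2588, 0.0000]
J3: z=[-0.0928, -0.3462, -0.9336] o=[0.1860, 0.6943, -0.1684] → [-0.4058, 0.8226, -0.2647, -0.0928, -0.3462, -0.9336]
J4: z=[-0.6785, 0.7082, -0.1952] o=[-0.0929, 0.4320, -0.1506] → [-0.3296, -0.1338, 0.6603, -0.6785, 0.7082, -0.1952]
V = J·q̇ = [0.4156, -0.4998, 0.0440, 0.4663, 0.1384, 0.7958]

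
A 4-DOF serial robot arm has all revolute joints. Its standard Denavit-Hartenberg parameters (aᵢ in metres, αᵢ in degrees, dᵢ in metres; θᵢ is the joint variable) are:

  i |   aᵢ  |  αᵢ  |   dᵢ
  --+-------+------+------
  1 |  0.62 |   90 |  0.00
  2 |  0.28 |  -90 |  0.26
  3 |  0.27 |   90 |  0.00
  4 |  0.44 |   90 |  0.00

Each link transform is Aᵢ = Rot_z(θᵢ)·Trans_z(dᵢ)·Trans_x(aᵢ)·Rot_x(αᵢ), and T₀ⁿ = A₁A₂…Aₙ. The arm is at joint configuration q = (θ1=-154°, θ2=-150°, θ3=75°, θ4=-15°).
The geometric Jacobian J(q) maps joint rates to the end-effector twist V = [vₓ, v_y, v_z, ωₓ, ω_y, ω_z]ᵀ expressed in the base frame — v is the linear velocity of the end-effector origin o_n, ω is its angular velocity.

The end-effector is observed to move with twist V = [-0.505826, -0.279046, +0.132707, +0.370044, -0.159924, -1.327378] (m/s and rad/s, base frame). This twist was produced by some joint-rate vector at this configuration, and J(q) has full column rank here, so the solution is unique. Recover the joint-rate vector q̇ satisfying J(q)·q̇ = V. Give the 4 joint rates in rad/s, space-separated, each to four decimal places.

o_n = [0.0322, -0.4419, -0.1313]
J₁: ẑ×o_n = [0.4419, 0.0322, -0.0000], ω = ẑ
J2: z=[-0.4384, 0.8988, 0.0000] o=[-0.5573, -0.2718, 0.0000] → [-0.1180, -0.0576, -0.4552, -0.4384, 0.8988, 0.0000]
J3: z=[-0.4494, -0.2192, -0.8660] o=[-0.4533, 0.0682, -0.1400] → [-0.4437, -0.4165, 0.3357, -0.4494, -0.2192, -0.8660]
J4: z=[0.6384, 0.5993, -0.4830] o=[-0.2846, -0.1397, -0.1749] → [-0.1198, -0.1808, -0.3828, 0.6384, 0.5993, -0.4830]
q̇ = J⁺·V = [-0.6770, -0.4540, 0.4320, 0.5720]

-0.6770 -0.4540 0.4320 0.5720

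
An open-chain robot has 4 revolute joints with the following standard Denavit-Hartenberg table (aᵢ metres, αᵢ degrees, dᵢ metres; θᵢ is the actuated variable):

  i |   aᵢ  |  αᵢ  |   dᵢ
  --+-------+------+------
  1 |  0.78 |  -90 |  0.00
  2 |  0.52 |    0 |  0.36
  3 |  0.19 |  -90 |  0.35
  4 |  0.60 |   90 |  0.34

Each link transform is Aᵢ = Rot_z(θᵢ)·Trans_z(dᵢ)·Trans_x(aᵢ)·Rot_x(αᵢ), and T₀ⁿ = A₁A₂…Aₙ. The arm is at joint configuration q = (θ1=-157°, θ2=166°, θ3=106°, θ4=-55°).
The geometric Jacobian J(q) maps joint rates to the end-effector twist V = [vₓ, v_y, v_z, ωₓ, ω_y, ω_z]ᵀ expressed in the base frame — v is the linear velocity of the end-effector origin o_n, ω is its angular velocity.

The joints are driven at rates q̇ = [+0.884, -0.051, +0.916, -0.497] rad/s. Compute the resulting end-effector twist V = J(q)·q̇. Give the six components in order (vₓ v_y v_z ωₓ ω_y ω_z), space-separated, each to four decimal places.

0.8498 -0.4338 -0.5799 0.7952 -0.6022 0.9013

o_n = [-0.1140, -1.3537, 0.3962]
J₁: ẑ×o_n = [1.3537, -0.1140, 0.0000], ω = ẑ
J2: z=[0.3907, -0.9205, 0.0000] o=[-0.7180, -0.3048, 0.0000] → [-0.3647, -0.1548, 0.1461, 0.3907, -0.9205, 0.0000]
J3: z=[0.3907, -0.9205, 0.0000] o=[-0.1129, -0.4390, -0.1258] → [-0.4805, -0.2039, -0.3584, 0.3907, -0.9205, 0.0000]
J4: z=[-0.9199, -0.3905, -0.0349] o=[0.0178, -0.7638, 0.0641] → [-0.1503, 0.3101, 0.4912, -0.9199, -0.3905, -0.0349]
V = J·q̇ = [0.8498, -0.4338, -0.5799, 0.7952, -0.6022, 0.9013]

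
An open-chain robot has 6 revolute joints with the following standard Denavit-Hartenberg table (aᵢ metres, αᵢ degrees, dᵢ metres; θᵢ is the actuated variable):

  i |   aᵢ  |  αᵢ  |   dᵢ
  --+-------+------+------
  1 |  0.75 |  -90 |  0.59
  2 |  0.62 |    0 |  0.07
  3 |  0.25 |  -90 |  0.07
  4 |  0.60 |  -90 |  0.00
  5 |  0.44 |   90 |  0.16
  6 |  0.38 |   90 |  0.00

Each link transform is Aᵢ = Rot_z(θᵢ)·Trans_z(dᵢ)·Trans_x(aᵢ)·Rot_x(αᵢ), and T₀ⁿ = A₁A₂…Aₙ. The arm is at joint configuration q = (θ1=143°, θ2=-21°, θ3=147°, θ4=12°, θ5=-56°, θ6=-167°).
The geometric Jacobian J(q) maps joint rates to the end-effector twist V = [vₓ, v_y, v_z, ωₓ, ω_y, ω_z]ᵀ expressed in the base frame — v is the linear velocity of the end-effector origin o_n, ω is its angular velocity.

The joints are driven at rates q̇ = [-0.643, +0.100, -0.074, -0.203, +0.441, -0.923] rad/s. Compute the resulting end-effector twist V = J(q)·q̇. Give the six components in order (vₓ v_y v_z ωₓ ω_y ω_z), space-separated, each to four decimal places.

0.3791 0.5986 -0.0537 0.1834 0.5686 -1.5971

o_n = [-0.5808, 0.5200, 0.1508]
J₁: ẑ×o_n = [-0.5200, -0.5808, 0.0000], ω = ẑ
J2: z=[-0.6018, -0.7986, 0.0000] o=[-0.5990, 0.4514, 0.5900] → [0.3508, -0.2643, -0.0268, -0.6018, -0.7986, 0.0000]
J3: z=[-0.6018, -0.7986, 0.0000] o=[-1.1034, 0.7438, 0.8122] → [0.5282, -0.3980, 0.5520, -0.6018, -0.7986, 0.0000]
J4: z=[0.6461, -0.4869, 0.5878] o=[-1.0281, 0.5995, 0.6099] → [0.2702, 0.5596, 0.1665, 0.6461, -0.4869, 0.5878]
J5: z=[0.4911, 0.8547, 0.1682] o=[-0.6776, 0.4915, 0.1351] → [0.0086, 0.0086, -0.0687, 0.4911, 0.8547, 0.1682]
J6: z=[-0.1231, -0.1231, 0.9847] o=[-0.2195, 0.4064, 0.1817] → [-0.1081, -0.3596, -0.0585, -0.1231, -0.1231, 0.9847]
V = J·q̇ = [0.3791, 0.5986, -0.0537, 0.1834, 0.5686, -1.5971]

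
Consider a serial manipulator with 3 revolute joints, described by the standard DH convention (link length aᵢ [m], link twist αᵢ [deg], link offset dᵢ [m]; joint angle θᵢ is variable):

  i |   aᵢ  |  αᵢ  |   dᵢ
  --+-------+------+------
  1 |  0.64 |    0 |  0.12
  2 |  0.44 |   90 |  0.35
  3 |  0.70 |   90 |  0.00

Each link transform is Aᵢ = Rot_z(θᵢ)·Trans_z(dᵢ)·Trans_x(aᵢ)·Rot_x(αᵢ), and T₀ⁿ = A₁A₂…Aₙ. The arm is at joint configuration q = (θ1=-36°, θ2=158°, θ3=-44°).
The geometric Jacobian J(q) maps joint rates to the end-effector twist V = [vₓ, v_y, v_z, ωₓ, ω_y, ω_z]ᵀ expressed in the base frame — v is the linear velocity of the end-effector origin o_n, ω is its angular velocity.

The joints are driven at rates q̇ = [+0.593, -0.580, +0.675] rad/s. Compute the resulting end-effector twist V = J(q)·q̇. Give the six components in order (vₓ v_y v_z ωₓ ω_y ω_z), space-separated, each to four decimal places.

0.0387 0.5789 0.3399 0.5724 0.3577 0.0130

o_n = [0.0178, 0.4240, -0.0163]
J₁: ẑ×o_n = [-0.4240, 0.0178, 0.0000], ω = ẑ
J2: z=[0.0000, 0.0000, 1.0000] o=[0.5178, -0.3762, 0.1200] → [-0.8002, -0.5000, 0.0000, 0.0000, 0.0000, 1.0000]
J3: z=[0.8480, 0.5299, 0.0000] o=[0.2846, -0.0030, 0.4700] → [-0.2577, 0.4124, 0.5035, 0.8480, 0.5299, 0.0000]
V = J·q̇ = [0.0387, 0.5789, 0.3399, 0.5724, 0.3577, 0.0130]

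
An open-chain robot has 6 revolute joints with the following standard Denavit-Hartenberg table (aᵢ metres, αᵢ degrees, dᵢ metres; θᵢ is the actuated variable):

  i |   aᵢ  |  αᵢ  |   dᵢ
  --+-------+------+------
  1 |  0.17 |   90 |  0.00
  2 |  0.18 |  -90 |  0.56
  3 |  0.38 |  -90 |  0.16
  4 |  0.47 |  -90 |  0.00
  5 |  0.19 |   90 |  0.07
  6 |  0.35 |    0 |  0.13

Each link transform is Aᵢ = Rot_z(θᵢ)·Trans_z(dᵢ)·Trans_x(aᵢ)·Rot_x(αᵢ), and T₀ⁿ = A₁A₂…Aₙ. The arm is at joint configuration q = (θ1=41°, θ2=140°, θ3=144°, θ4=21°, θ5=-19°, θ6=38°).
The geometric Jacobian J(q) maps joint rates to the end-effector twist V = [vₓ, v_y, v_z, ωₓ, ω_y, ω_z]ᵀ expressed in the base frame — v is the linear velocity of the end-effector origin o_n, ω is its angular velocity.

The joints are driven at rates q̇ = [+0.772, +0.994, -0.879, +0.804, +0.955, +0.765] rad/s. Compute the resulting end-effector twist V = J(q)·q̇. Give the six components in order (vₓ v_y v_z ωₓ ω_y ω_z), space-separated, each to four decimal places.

-1.1343 1.4727 2.1682 2.7502 -1.0112 1.7818

o_n = [0.9226, 0.6131, -0.2340]
J₁: ẑ×o_n = [-0.6131, 0.9226, 0.0000], ω = ẑ
J2: z=[0.6561, -0.7547, 0.0000] o=[0.1283, 0.1115, 0.0000] → [0.1766, 0.1535, 0.9285, 0.6561, -0.7547, 0.0000]
J3: z=[-0.4851, -0.4217, -0.7660] o=[0.3916, -0.4016, 0.1157] → [0.9248, -0.5764, -0.2683, -0.4851, -0.4217, -0.7660]
J4: z=[0.8706, -0.3152, -0.3778] o=[0.3452, -0.1460, -0.2045] → [0.2961, -0.1925, 0.8428, 0.8706, -0.3152, -0.3778]
J5: z=[0.4235, 0.0890, 0.9015] o=[0.4629, 0.2981, -0.3036] → [-0.2778, 0.3849, 0.0925, 0.4235, 0.0890, 0.9015]
J6: z=[0.7416, -0.6056, -0.2886] o=[0.5914, 0.4546, -0.3018] → [0.0047, -0.1458, 0.3181, 0.7416, -0.6056, -0.2886]
V = J·q̇ = [-1.1343, 1.4727, 2.1682, 2.7502, -1.0112, 1.7818]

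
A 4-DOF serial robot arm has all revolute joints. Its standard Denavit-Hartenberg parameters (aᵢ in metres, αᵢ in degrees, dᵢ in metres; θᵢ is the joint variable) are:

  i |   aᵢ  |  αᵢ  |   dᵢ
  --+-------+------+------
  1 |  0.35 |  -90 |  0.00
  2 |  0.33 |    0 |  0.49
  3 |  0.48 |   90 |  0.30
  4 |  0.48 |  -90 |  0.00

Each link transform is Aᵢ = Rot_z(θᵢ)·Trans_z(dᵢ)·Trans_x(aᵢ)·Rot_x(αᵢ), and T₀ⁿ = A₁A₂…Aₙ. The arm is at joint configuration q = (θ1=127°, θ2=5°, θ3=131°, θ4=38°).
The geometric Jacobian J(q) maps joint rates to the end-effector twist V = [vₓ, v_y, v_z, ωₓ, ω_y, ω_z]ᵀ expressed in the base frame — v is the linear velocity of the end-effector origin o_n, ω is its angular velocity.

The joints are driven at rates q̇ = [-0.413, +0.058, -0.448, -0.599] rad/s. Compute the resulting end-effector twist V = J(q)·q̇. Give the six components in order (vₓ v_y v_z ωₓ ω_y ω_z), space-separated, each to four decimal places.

-0.1309 0.5923 -0.3828 0.5619 -0.0976 0.0179

o_n = [-0.9039, -0.6043, -0.6249]
J₁: ẑ×o_n = [0.6043, -0.9039, 0.0000], ω = ẑ
J2: z=[-0.7986, -0.6018, 0.0000] o=[-0.2106, 0.2795, 0.0000] → [0.3761, -0.4991, 0.2886, -0.7986, -0.6018, 0.0000]
J3: z=[-0.7986, -0.6018, 0.0000] o=[-0.7998, 0.2472, -0.0288] → [0.3588, -0.4761, 0.6174, -0.7986, -0.6018, 0.0000]
J4: z=[-0.4181, 0.5548, -0.7193] o=[-0.8316, -0.2091, -0.3622] → [-0.4300, -0.0579, 0.2053, -0.4181, 0.5548, -0.7193]
V = J·q̇ = [-0.1309, 0.5923, -0.3828, 0.5619, -0.0976, 0.0179]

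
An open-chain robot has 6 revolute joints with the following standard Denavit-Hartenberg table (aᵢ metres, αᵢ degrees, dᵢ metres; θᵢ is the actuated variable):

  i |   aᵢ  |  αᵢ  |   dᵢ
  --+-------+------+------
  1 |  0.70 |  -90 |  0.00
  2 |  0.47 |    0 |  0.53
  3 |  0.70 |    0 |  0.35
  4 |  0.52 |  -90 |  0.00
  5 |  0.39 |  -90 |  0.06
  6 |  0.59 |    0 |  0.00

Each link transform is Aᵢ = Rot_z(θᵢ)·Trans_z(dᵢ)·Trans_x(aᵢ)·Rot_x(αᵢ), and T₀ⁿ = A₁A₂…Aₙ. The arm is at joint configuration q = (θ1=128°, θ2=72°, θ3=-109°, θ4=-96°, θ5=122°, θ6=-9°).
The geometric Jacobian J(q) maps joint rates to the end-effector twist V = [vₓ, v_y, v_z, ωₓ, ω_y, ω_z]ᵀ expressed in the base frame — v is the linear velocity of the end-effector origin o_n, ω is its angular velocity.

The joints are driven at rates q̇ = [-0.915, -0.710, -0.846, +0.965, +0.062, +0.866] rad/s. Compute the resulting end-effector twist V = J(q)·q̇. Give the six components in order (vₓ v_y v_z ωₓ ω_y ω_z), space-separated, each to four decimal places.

1.5230 0.3569 0.6244 -0.2322 0.5117 -1.4098

o_n = [-0.9746, 1.1580, 0.0815]
J₁: ẑ×o_n = [-1.1580, -0.9746, 0.0000], ω = ẑ
J2: z=[-0.7880, -0.6157, 0.0000] o=[-0.4310, 0.5516, 0.0000] → [-0.0501, 0.0642, -0.8126, -0.7880, -0.6157, 0.0000]
J3: z=[-0.7880, -0.6157, 0.0000] o=[-0.9380, 0.3398, -0.4470] → [-0.3253, 0.4164, -0.6673, -0.7880, -0.6157, 0.0000]
J4: z=[-0.7880, -0.6157, 0.0000] o=[-1.5580, 0.5648, -0.0257] → [-0.0660, 0.0845, -0.1083, -0.7880, -0.6157, 0.0000]
J5: z=[-0.4503, 0.5763, 0.6820] o=[-1.3397, 0.2853, 0.3546] → [-0.7526, 0.1260, -0.6033, -0.4503, 0.5763, 0.6820]
J6: z=[-0.7737, 0.1295, -0.6202] o=[-1.1928, 0.6346, 0.2443] → [0.3035, -0.2614, -0.4332, -0.7737, 0.1295, -0.6202]
V = J·q̇ = [1.5230, 0.3569, 0.6244, -0.2322, 0.5117, -1.4098]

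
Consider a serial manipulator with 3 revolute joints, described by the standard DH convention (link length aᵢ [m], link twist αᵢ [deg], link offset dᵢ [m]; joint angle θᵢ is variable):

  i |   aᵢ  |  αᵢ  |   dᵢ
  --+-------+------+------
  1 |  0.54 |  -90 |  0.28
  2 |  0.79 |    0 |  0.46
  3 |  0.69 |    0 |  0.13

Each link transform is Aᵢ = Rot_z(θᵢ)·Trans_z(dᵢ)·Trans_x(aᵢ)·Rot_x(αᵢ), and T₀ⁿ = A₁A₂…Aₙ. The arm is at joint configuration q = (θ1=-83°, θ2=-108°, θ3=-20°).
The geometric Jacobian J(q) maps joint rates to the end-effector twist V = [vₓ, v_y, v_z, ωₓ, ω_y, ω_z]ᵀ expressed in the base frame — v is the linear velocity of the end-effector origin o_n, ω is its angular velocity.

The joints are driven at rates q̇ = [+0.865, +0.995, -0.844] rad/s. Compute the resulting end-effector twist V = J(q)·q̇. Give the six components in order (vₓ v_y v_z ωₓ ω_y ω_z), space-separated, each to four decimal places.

-0.0718 -0.3305 0.3070 0.1499 0.0184 0.8650

o_n = [0.5699, 0.1999, 1.5751]
J₁: ẑ×o_n = [-0.1999, 0.5699, 0.0000], ω = ẑ
J2: z=[0.9925, 0.1219, 0.0000] o=[0.0658, -0.5360, 0.2800] → [0.1578, -1.2854, 0.6689, 0.9925, 0.1219, 0.0000]
J3: z=[0.9925, 0.1219, 0.0000] o=[0.4926, -0.2376, 1.0313] → [0.0663, -0.5397, 0.4248, 0.9925, 0.1219, 0.0000]
V = J·q̇ = [-0.0718, -0.3305, 0.3070, 0.1499, 0.0184, 0.8650]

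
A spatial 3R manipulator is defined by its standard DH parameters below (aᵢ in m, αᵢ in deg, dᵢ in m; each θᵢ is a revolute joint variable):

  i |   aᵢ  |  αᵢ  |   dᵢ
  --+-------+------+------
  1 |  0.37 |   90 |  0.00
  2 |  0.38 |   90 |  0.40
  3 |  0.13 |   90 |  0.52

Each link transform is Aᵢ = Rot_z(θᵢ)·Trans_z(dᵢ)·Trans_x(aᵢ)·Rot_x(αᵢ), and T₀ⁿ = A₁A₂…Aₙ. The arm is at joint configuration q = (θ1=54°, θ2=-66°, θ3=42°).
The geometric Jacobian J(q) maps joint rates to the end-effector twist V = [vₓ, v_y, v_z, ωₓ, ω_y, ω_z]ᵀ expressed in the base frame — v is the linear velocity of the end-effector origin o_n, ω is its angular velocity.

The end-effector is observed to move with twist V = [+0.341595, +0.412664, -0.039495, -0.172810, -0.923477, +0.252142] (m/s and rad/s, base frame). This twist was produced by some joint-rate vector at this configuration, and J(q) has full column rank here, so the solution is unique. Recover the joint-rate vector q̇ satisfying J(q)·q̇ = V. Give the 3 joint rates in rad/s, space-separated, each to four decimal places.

0.6300 0.4030 0.9290

o_n = [0.4462, -0.2144, -0.6469]
J₁: ẑ×o_n = [0.2144, 0.4462, -0.0000], ω = ẑ
J2: z=[0.8090, -0.5878, 0.0000] o=[0.2175, 0.2993, 0.0000] → [0.3802, 0.5234, -0.2812, 0.8090, -0.5878, 0.0000]
J3: z=[-0.5370, -0.7391, -0.4067] o=[0.6319, 0.1893, -0.3471] → [0.0574, -0.0854, 0.0795, -0.5370, -0.7391, -0.4067]
q̇ = J⁺·V = [0.6300, 0.4030, 0.9290]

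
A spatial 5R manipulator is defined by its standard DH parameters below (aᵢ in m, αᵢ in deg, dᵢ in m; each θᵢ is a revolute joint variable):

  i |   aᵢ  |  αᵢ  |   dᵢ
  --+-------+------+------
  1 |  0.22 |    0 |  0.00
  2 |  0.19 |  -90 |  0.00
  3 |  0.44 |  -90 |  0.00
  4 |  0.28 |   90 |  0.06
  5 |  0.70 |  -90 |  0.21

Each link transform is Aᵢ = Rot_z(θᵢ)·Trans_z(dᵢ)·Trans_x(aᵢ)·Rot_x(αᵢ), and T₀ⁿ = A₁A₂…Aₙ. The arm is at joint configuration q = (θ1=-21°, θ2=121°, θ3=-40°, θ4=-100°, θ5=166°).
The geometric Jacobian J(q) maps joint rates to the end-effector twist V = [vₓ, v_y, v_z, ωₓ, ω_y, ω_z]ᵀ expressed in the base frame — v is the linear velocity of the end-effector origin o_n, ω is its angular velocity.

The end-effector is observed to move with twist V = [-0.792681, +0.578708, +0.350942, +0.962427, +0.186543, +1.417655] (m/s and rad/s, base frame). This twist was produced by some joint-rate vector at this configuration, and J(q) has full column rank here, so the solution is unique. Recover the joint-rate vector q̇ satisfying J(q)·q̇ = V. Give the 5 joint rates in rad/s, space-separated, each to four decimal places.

0.5530 0.7450 -0.9960 -0.0810 -0.0910

o_n = [0.5296, 0.5563, 0.0188]
J₁: ẑ×o_n = [-0.5563, 0.5296, 0.0000], ω = ẑ
J2: z=[0.0000, 0.0000, 1.0000] o=[0.2054, -0.0788, 0.0000] → [-0.6351, 0.3242, 0.0000, 0.0000, 0.0000, 1.0000]
J3: z=[-0.9848, -0.1736, 0.0000] o=[0.1724, 0.1083, 0.0000] → [-0.0033, 0.0185, -0.3792, -0.9848, -0.1736, 0.0000]
J4: z=[-0.1116, 0.6330, -0.7660] o=[0.1139, 0.4402, 0.2828] → [-0.0783, -0.3480, -0.2761, -0.1116, 0.6330, -0.7660]
J5: z=[0.3020, -0.7128, -0.6330] o=[-0.1579, 0.3936, 0.2056] → [0.2361, -0.3788, 0.5392, 0.3020, -0.7128, -0.6330]
q̇ = J⁺·V = [0.5530, 0.7450, -0.9960, -0.0810, -0.0910]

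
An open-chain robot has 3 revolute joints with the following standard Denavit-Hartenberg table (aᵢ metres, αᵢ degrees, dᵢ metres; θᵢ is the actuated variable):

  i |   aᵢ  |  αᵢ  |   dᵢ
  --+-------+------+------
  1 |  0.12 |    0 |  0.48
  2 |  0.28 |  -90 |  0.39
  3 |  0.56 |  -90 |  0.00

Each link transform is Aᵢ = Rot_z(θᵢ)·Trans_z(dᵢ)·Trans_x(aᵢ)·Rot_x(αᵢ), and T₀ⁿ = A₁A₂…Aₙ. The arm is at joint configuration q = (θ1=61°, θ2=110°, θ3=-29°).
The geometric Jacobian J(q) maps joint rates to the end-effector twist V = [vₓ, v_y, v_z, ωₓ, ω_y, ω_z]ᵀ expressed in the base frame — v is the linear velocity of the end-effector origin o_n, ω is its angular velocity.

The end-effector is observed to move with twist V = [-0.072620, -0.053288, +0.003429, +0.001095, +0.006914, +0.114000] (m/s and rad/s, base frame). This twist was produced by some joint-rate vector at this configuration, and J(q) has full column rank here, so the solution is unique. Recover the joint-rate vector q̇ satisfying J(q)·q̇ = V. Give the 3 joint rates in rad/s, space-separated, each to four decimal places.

o_n = [-0.7021, 0.2254, 1.1415]
J₁: ẑ×o_n = [-0.2254, -0.7021, 0.0000], ω = ẑ
J2: z=[0.0000, 0.0000, 1.0000] o=[0.0582, 0.1050, 0.4800] → [-0.1204, -0.7603, 0.0000, 0.0000, 0.0000, 1.0000]
J3: z=[-0.1564, -0.9877, 0.0000] o=[-0.2184, 0.1488, 0.8700] → [-0.2682, 0.0425, -0.4898, -0.1564, -0.9877, 0.0000]
q̇ = J⁺·V = [0.5790, -0.4650, -0.0070]

0.5790 -0.4650 -0.0070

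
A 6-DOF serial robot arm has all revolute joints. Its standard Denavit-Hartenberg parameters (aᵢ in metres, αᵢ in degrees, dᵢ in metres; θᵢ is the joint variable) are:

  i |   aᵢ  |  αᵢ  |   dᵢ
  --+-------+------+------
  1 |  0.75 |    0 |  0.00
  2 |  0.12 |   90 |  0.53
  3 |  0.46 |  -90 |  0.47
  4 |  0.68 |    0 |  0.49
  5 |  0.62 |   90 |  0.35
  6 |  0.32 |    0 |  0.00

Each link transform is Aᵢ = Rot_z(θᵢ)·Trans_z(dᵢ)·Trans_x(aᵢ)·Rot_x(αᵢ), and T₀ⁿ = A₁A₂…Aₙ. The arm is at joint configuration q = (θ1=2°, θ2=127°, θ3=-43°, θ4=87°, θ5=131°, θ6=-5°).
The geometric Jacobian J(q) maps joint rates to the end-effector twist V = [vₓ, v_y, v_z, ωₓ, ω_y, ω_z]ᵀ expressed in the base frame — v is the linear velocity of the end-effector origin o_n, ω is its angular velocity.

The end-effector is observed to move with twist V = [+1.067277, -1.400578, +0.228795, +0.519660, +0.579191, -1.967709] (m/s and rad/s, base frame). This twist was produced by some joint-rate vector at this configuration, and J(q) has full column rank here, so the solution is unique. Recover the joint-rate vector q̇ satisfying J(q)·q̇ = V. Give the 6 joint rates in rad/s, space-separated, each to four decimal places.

o_n = [0.7245, 0.6432, 1.2905]
J₁: ẑ×o_n = [-0.6432, 0.7245, 0.0000], ω = ẑ
J2: z=[0.0000, 0.0000, 1.0000] o=[0.7495, 0.0262, 0.0000] → [-0.6171, -0.0250, 0.0000, 0.0000, 0.0000, 1.0000]
J3: z=[0.7771, 0.6293, 0.0000] o=[0.6740, 0.1194, 0.5300] → [0.4786, -0.5910, 0.3753, 0.7771, 0.6293, 0.0000]
J4: z=[-0.4292, 0.5300, 0.7314] o=[0.8276, 0.6767, 0.2163] → [0.5938, 0.3857, 0.0689, -0.4292, 0.5300, 0.7314]
J5: z=[-0.4292, 0.5300, 0.7314] o=[0.0731, 0.5292, 0.5504] → [0.3089, 0.7941, -0.3942, -0.4292, 0.5300, 0.7314]
J6: z=[-0.3290, -0.8458, 0.4199] o=[0.4444, 0.6773, 1.1395] → [-0.1134, 0.1673, 0.2481, -0.3290, -0.8458, 0.4199]
q̇ = J⁺·V = [-0.9750, -0.3980, 0.1340, 0.5180, -0.8690, -0.8050]

-0.9750 -0.3980 0.1340 0.5180 -0.8690 -0.8050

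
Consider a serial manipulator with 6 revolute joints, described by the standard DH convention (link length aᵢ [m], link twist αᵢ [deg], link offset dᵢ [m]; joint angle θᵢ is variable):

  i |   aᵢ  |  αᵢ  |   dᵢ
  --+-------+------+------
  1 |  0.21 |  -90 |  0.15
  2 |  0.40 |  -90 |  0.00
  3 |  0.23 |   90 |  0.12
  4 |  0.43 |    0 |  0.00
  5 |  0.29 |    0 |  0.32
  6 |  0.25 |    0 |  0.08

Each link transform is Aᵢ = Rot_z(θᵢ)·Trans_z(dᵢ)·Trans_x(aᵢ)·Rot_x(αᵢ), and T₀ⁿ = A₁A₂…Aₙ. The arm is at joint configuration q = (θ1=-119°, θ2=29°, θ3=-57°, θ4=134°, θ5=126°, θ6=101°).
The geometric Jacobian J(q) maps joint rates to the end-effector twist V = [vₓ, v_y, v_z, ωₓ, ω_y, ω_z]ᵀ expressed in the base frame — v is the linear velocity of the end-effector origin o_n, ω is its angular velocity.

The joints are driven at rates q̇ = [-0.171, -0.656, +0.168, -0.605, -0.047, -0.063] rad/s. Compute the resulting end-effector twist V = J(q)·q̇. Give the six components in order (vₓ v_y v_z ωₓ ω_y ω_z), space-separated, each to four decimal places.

-0.1020 -0.1920 -0.0274 -1.1291 0.1194 -0.6087

o_n = [0.1620, -0.3836, -0.0454]
J₁: ẑ×o_n = [0.3836, 0.1620, -0.0000], ω = ẑ
J2: z=[0.8746, -0.4848, 0.0000] o=[-0.1018, -0.1837, 0.1500] → [0.0947, 0.1709, -0.0470, 0.8746, -0.4848, 0.0000]
J3: z=[0.2350, 0.4240, -0.8746] o=[-0.2714, -0.4897, -0.0439] → [0.0921, -0.3787, -0.1588, 0.2350, 0.4240, -0.8746]
J4: z=[0.8320, 0.3775, 0.4066] o=[-0.1276, -0.6281, -0.2096] → [-0.0374, -0.0189, 0.0941, 0.8320, 0.3775, 0.4066]
J5: z=[0.8320, 0.3775, 0.4066] o=[-0.2050, -0.2511, -0.4013] → [0.1883, -0.1469, -0.2488, 0.8320, 0.3775, 0.4066]
J6: z=[0.8320, 0.3775, 0.4066] o=[-0.0312, -0.2099, -0.0081] → [0.0566, 0.1096, -0.2175, 0.8320, 0.3775, 0.4066]
V = J·q̇ = [-0.1020, -0.1920, -0.0274, -1.1291, 0.1194, -0.6087]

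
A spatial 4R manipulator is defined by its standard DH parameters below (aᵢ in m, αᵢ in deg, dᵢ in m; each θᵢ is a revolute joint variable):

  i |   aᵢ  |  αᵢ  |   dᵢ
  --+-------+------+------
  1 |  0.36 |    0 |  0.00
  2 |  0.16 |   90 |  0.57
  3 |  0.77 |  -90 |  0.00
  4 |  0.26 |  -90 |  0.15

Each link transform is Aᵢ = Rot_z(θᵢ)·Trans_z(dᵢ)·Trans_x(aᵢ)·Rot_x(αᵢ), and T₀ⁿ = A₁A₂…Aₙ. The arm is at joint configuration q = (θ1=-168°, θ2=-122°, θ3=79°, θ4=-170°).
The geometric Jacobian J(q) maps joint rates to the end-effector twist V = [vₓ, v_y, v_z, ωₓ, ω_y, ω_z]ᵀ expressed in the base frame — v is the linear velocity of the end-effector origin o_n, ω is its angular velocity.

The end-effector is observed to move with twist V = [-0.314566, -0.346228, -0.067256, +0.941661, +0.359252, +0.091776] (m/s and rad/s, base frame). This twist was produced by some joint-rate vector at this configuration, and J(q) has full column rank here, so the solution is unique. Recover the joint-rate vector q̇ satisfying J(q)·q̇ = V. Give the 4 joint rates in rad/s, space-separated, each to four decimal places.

o_n = [-0.2718, 0.0138, 1.1031]
J₁: ẑ×o_n = [-0.0138, -0.2718, 0.0000], ω = ẑ
J2: z=[0.0000, 0.0000, 1.0000] o=[-0.3521, -0.0748, 0.0000] → [-0.0887, 0.0803, 0.0000, 0.0000, 0.0000, 1.0000]
J3: z=[0.9397, -0.3420, 0.0000] o=[-0.2974, 0.0755, 0.5700] → [-0.1823, -0.5010, -0.0492, 0.9397, -0.3420, 0.0000]
J4: z=[-0.3357, -0.9224, 0.1908] o=[-0.2472, 0.2136, 1.3259] → [0.2436, -0.0795, 0.0443, -0.3357, -0.9224, 0.1908]
q̇ = J⁺·V = [0.1010, 0.1190, 0.7620, -0.6720]

0.1010 0.1190 0.7620 -0.6720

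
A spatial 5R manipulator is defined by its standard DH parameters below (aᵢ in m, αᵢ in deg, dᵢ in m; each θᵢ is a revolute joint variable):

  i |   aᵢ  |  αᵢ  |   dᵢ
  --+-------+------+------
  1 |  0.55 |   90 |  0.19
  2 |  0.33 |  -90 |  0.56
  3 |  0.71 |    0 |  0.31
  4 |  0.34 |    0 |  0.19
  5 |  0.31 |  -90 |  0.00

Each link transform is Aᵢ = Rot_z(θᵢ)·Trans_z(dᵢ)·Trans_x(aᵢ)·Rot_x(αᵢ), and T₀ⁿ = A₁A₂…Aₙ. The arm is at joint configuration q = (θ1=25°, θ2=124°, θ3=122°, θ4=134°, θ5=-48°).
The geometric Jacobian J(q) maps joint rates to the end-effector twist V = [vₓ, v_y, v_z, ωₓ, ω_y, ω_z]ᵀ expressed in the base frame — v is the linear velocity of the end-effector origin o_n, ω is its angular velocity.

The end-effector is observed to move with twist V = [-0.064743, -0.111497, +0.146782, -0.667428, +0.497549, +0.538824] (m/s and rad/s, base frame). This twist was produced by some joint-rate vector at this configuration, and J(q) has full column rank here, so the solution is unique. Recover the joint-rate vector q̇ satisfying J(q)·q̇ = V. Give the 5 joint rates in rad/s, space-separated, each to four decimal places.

0.8050 -0.7330 0.4720 0.2080 -0.2040

o_n = [0.5098, -0.2404, -0.4230]
J₁: ẑ×o_n = [0.2404, 0.5098, -0.0000], ω = ẑ
J2: z=[0.4226, -0.9063, 0.0000] o=[0.4985, 0.2324, 0.1900] → [0.5556, 0.2591, -0.1896, 0.4226, -0.9063, 0.0000]
J3: z=[-0.7514, -0.3504, -0.5592] o=[0.5679, -0.3531, 0.4636] → [0.3736, -0.6337, -0.1050, -0.7514, -0.3504, -0.5592]
J4: z=[-0.7514, -0.3504, -0.5592] o=[0.2712, 0.1729, -0.0217] → [-0.0905, -0.4350, 0.3942, -0.7514, -0.3504, -0.5592]
J5: z=[-0.7514, -0.3504, -0.5592] o=[0.3095, -0.1732, -0.1961] → [0.0419, -0.2825, 0.1207, -0.7514, -0.3504, -0.5592]
q̇ = J⁺·V = [0.8050, -0.7330, 0.4720, 0.2080, -0.2040]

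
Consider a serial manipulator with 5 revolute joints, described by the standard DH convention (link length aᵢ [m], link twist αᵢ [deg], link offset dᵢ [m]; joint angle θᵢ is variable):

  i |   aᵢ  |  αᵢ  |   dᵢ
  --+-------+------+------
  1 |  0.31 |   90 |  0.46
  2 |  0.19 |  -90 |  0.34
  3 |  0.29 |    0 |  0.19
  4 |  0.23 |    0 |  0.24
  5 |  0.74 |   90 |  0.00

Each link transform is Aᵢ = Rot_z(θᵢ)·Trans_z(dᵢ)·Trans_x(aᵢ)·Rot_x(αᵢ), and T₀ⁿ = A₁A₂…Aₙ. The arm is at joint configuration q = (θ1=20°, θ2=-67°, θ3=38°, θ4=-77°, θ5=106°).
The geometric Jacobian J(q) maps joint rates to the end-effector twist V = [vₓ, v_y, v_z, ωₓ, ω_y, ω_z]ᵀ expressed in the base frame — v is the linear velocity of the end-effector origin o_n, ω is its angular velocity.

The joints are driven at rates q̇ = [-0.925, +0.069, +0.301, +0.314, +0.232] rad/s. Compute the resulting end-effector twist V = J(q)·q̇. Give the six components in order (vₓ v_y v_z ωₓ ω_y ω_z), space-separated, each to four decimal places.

o_n = [0.8605, 0.7122, -0.1879]
J₁: ẑ×o_n = [-0.7122, 0.8605, 0.0000], ω = ẑ
J2: z=[0.3420, -0.9397, 0.0000] o=[0.2913, 0.1060, 0.4600] → [0.6089, 0.2216, 0.7422, 0.3420, -0.9397, 0.0000]
J3: z=[0.8650, 0.3148, 0.3907] o=[0.4774, -0.1881, 0.2851] → [-0.5007, 0.5589, 0.6581, 0.8650, 0.3148, 0.3907]
J4: z=[0.8650, 0.3148, 0.3907] o=[0.6645, 0.0701, 0.1490] → [-0.3570, 0.3680, 0.4938, 0.8650, 0.3148, 0.3907]
J5: z=[0.8650, 0.3148, 0.3907] o=[0.9873, 0.0335, 0.0782] → [-0.3490, 0.1807, 0.6270, 0.8650, 0.3148, 0.3907]
V = J·q̇ = [0.3570, -0.4550, 0.5498, 0.7562, 0.2018, -0.5941]

0.3570 -0.4550 0.5498 0.7562 0.2018 -0.5941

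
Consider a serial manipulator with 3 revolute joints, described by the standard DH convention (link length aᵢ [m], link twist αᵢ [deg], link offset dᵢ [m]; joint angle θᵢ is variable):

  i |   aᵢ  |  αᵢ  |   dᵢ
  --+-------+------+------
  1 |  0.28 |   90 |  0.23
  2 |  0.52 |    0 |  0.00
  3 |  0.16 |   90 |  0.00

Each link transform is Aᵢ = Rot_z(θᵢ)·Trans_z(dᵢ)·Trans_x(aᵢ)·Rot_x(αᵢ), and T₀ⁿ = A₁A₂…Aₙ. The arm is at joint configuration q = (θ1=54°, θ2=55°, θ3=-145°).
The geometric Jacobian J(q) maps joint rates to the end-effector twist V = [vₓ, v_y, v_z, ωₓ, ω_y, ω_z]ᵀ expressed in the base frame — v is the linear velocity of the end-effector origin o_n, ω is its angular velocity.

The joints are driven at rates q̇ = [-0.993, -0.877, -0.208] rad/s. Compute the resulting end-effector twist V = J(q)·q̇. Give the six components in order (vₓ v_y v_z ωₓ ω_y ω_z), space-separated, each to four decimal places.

o_n = [0.3399, 0.4678, 0.4960]
J₁: ẑ×o_n = [-0.4678, 0.3399, 0.0000], ω = ẑ
J2: z=[0.8090, -0.5878, 0.0000] o=[0.1646, 0.2265, 0.2300] → [-0.1563, -0.2152, 0.2983, 0.8090, -0.5878, 0.0000]
J3: z=[0.8090, -0.5878, 0.0000] o=[0.3399, 0.4678, 0.6560] → [0.0940, 0.1294, -0.0000, 0.8090, -0.5878, 0.0000]
V = J·q̇ = [0.5821, -0.1757, -0.2616, -0.8778, 0.6377, -0.9930]

0.5821 -0.1757 -0.2616 -0.8778 0.6377 -0.9930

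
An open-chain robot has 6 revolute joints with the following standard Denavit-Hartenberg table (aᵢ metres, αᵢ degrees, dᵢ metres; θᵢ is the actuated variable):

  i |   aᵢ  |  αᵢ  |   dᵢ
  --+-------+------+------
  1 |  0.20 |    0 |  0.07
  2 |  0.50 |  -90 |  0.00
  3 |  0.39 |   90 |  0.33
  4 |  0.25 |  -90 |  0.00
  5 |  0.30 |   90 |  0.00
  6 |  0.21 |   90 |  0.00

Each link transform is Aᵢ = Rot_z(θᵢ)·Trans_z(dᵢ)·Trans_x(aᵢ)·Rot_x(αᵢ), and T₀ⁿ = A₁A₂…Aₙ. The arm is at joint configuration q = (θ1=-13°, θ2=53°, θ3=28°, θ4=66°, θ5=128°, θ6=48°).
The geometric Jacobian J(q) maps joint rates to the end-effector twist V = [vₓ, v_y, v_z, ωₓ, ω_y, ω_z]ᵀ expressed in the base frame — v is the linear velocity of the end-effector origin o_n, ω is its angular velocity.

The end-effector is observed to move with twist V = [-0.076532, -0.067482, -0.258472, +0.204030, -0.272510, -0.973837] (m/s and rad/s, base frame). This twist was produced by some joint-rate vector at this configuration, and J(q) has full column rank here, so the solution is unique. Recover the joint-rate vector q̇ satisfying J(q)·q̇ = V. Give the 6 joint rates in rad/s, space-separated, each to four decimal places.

o_n = [0.3741, 0.5938, -0.3486]
J₁: ẑ×o_n = [-0.5938, 0.3741, 0.0000], ω = ẑ
J2: z=[0.0000, 0.0000, 1.0000] o=[0.1949, -0.0450, 0.0700] → [-0.6387, 0.1792, 0.0000, 0.0000, 0.0000, 1.0000]
J3: z=[-0.6428, 0.7660, 0.0000] o=[0.5779, 0.2764, 0.0700] → [-0.3207, -0.2691, -0.0479, -0.6428, 0.7660, 0.0000]
J4: z=[0.3596, 0.3018, 0.8829] o=[0.6296, 0.7505, -0.1131] → [0.0674, -0.1409, 0.0207, 0.3596, 0.3018, 0.8829]
J5: z=[-0.8793, -0.2069, 0.4289] o=[0.5515, 0.9832, -0.1608] → [0.2059, -0.2412, 0.3057, -0.8793, -0.2069, 0.4289]
J6: z=[-0.4674, 0.5476, -0.6941] o=[0.5242, 0.7400, -0.3343] → [-0.1093, 0.0975, 0.1505, -0.4674, 0.5476, -0.6941]
q̇ = J⁺·V = [-0.9410, 0.7030, 0.2050, -0.9430, -0.5220, -0.4620]

-0.9410 0.7030 0.2050 -0.9430 -0.5220 -0.4620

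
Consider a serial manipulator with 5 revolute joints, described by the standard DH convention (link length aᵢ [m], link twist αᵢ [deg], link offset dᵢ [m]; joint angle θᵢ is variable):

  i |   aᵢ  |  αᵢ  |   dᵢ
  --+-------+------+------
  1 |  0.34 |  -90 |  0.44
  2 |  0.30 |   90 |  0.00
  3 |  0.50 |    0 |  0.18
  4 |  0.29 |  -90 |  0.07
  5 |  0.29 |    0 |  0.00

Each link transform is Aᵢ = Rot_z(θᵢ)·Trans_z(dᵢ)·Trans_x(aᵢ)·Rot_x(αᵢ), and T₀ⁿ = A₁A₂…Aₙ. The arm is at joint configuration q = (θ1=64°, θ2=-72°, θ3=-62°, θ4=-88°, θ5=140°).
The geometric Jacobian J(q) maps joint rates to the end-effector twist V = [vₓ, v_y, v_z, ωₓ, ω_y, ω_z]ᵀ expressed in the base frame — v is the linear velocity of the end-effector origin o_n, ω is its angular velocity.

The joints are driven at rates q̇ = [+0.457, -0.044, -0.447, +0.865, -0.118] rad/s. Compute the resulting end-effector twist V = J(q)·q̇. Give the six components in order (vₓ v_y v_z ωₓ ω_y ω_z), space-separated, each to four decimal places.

0.0207 0.1667 -0.1966 -0.2346 -0.3482 0.5301

o_n = [0.6143, 0.1750, 0.9123]
J₁: ẑ×o_n = [-0.1750, 0.6143, 0.0000], ω = ẑ
J2: z=[-0.8988, 0.4384, 0.0000] o=[0.1490, 0.3056, 0.4400] → [0.2071, 0.4245, -0.0866, -0.8988, 0.4384, 0.0000]
J3: z=[-0.4169, -0.8548, 0.3090] o=[0.1897, 0.3889, 0.7253] → [-0.0938, 0.2092, 0.4521, -0.4169, -0.8548, 0.3090]
J4: z=[-0.4169, -0.8548, 0.3090] o=[0.5432, 0.1067, 1.0042] → [0.0574, -0.0163, 0.0323, -0.4169, -0.8548, 0.3090]
J5: z=[0.8461, -0.2408, 0.4755] o=[0.6104, -0.0864, 0.7870] → [-0.1545, -0.1042, 0.2222, 0.8461, -0.2408, 0.4755]
V = J·q̇ = [0.0207, 0.1667, -0.1966, -0.2346, -0.3482, 0.5301]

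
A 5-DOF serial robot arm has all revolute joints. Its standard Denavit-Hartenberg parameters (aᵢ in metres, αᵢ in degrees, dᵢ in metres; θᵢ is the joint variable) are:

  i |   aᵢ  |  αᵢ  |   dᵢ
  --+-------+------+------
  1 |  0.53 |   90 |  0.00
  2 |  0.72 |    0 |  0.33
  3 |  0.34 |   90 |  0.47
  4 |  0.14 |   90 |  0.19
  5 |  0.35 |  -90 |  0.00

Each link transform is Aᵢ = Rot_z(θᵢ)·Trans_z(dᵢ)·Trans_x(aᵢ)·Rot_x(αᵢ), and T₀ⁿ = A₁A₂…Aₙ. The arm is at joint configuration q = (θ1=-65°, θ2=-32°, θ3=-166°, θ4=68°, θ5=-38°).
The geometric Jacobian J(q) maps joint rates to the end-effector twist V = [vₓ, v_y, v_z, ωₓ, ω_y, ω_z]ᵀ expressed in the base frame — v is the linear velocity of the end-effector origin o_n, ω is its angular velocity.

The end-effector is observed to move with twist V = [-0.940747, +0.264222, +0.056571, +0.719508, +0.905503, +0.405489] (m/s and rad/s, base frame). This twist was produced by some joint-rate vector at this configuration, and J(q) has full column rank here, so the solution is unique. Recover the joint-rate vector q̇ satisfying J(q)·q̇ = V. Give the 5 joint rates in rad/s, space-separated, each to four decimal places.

-0.6540 -0.7100 0.0060 0.8480 0.8830

o_n = [-0.7950, -1.1003, -0.2526]
J₁: ẑ×o_n = [1.1003, -0.7950, 0.0000], ω = ẑ
J2: z=[-0.9063, -0.4226, 0.0000] o=[0.2240, -0.4803, 0.0000] → [0.1067, -0.2289, 0.1312, -0.9063, -0.4226, 0.0000]
J3: z=[-0.9063, -0.4226, 0.0000] o=[0.1830, -1.1732, -0.3815] → [-0.0545, 0.1169, -0.4794, -0.9063, -0.4226, 0.0000]
J4: z=[0.1306, -0.2801, 0.9511] o=[-0.3797, -1.0788, -0.2765] → [0.0138, -0.3981, -0.1191, 0.1306, -0.2801, 0.9511]
J5: z=[-0.0332, 0.9575, 0.2865] o=[-0.4936, -1.1416, -0.0796] → [-0.1775, -0.0921, 0.2872, -0.0332, 0.9575, 0.2865]
q̇ = J⁺·V = [-0.6540, -0.7100, 0.0060, 0.8480, 0.8830]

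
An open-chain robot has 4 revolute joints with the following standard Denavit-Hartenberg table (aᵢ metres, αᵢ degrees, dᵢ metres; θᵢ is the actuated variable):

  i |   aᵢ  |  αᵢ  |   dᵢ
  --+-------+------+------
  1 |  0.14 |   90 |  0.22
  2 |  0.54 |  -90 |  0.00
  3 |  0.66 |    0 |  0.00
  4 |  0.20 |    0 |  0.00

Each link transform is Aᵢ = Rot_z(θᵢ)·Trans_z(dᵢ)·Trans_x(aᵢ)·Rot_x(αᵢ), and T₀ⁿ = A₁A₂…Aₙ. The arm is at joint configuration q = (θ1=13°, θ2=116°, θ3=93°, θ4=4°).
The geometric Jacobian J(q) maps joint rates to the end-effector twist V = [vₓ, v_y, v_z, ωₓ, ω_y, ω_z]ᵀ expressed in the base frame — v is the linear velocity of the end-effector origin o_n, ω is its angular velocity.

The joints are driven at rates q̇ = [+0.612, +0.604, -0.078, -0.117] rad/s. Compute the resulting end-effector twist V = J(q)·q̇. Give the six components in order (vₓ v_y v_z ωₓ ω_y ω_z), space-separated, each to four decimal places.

o_n = [-0.2620, 0.8197, 0.6524]
J₁: ẑ×o_n = [-0.8197, -0.2620, 0.0000], ω = ẑ
J2: z=[0.2250, -0.9744, 0.0000] o=[0.1364, 0.0315, 0.2200] → [-0.4213, -0.0973, -0.2109, 0.2250, -0.9744, 0.0000]
J3: z=[-0.8758, -0.2022, -0.4384] o=[-0.0942, -0.0218, 0.7053] → [0.3796, 0.0272, -0.7708, -0.8758, -0.2022, -0.4384]
J4: z=[-0.8758, -0.2022, -0.4384] o=[-0.2278, 0.6239, 0.6743] → [0.0903, -0.0042, -0.1784, -0.8758, -0.2022, -0.4384]
V = J·q̇ = [-0.7963, -0.2207, -0.0464, 0.3066, -0.5491, 0.6975]

-0.7963 -0.2207 -0.0464 0.3066 -0.5491 0.6975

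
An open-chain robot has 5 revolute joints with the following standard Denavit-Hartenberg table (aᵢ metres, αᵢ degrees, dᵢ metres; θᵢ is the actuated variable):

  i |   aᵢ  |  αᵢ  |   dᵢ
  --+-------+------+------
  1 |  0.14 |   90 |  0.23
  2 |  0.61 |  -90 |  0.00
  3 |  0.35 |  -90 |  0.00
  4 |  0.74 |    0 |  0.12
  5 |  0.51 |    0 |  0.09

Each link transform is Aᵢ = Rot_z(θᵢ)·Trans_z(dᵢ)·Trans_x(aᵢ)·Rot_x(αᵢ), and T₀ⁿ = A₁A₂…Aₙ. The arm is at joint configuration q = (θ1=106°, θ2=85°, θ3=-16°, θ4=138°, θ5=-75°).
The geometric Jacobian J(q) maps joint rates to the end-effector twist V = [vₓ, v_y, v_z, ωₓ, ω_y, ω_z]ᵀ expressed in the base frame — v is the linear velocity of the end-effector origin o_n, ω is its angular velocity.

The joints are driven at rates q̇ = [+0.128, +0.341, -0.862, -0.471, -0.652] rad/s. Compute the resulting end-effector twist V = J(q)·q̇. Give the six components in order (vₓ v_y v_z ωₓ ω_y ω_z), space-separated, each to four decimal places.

0.1726 -0.1148 1.2213 1.1362 1.1911 -0.2555

o_n = [-0.5018, 1.0491, 0.8428]
J₁: ẑ×o_n = [-1.0491, -0.5018, 0.0000], ω = ẑ
J2: z=[0.9613, 0.2756, 0.0000] o=[-0.0386, 0.1346, 0.2300] → [0.1689, -0.5891, 1.0068, 0.9613, 0.2756, 0.0000]
J3: z=[0.2746, -0.9576, 0.0872] o=[-0.0532, 0.1857, 0.8377] → [-0.0802, -0.0405, -0.1924, 0.2746, -0.9576, 0.0872]
J4: z=[-0.9306, -0.2419, 0.2746] o=[0.0314, 0.2405, 1.1728] → [-0.1422, -0.4535, -0.8816, -0.9306, -0.2419, 0.2746]
J5: z=[-0.9306, -0.2419, 0.2746] o=[-0.3492, 0.5995, 0.6360] → [-0.1735, 0.1506, -0.4553, -0.9306, -0.2419, 0.2746]
V = J·q̇ = [0.1726, -0.1148, 1.2213, 1.1362, 1.1911, -0.2555]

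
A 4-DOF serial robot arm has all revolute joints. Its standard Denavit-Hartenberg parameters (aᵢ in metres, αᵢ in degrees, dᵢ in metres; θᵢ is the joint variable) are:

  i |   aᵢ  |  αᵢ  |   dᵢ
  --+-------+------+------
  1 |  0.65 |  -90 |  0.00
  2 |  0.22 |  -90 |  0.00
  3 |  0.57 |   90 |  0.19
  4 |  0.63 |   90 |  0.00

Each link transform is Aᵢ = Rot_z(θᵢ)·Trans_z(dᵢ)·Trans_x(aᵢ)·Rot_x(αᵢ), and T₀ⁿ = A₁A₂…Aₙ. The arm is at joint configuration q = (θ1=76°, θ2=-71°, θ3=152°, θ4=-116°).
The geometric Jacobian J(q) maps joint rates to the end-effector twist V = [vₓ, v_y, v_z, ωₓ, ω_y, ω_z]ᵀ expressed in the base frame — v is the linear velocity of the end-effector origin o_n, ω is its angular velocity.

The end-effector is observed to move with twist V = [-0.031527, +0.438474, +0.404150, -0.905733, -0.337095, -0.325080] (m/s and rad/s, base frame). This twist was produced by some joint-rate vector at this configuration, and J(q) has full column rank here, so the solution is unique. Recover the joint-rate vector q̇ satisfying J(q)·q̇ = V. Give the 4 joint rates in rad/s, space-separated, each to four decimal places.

-0.0350 -0.0530 -0.4220 -0.9630

o_n = [0.2019, 0.2397, 0.0852]
J₁: ẑ×o_n = [-0.2397, 0.2019, 0.0000], ω = ẑ
J2: z=[-0.9703, 0.2419, 0.0000] o=[0.1572, 0.6307, 0.0000] → [0.0206, 0.0827, 0.3686, -0.9703, 0.2419, 0.0000]
J3: z=[0.2287, 0.9174, -0.3256] o=[0.1746, 0.7002, 0.2080] → [-0.2626, 0.0192, -0.1304, 0.2287, 0.9174, -0.3256]
J4: z=[0.8937, -0.0653, 0.4439] o=[0.4380, 0.6508, -0.3297] → [0.1554, -0.4756, -0.3828, 0.8937, -0.0653, 0.4439]
q̇ = J⁺·V = [-0.0350, -0.0530, -0.4220, -0.9630]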